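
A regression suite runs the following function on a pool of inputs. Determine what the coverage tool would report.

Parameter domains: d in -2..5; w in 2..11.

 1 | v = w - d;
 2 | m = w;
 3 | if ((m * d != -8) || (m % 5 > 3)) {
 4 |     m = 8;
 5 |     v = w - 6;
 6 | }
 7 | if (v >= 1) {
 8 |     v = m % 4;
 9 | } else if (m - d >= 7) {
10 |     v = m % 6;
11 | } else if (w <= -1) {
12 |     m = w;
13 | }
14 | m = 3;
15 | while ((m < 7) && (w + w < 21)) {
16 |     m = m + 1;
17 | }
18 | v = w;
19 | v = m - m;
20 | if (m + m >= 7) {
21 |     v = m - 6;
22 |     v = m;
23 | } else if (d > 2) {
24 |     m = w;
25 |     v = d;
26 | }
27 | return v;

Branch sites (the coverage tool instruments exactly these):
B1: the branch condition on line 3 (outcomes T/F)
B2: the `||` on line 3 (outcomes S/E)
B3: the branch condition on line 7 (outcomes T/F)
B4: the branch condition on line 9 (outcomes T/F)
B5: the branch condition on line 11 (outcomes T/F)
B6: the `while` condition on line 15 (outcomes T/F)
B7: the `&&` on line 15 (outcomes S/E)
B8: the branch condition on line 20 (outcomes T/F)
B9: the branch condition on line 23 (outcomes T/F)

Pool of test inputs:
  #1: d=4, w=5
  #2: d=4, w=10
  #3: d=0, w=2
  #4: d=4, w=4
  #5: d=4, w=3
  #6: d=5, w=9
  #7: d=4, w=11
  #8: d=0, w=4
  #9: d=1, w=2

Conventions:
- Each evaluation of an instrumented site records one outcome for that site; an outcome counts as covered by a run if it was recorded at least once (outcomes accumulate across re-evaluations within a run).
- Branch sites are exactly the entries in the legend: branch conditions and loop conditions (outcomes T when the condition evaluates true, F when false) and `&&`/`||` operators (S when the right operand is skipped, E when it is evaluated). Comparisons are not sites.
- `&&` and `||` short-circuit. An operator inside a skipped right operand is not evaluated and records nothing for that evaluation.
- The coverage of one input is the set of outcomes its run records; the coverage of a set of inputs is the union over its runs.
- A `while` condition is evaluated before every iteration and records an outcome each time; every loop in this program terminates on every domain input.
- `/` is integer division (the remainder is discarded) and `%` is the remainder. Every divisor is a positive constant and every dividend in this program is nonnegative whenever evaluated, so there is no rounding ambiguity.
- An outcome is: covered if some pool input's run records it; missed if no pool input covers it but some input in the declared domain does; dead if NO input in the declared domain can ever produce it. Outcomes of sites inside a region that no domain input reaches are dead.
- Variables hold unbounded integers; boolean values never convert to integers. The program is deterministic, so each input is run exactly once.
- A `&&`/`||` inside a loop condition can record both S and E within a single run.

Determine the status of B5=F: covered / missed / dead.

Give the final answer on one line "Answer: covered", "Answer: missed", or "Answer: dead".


B5=F is recorded by pool input(s) 1, 4, 5 -> covered
Answer: covered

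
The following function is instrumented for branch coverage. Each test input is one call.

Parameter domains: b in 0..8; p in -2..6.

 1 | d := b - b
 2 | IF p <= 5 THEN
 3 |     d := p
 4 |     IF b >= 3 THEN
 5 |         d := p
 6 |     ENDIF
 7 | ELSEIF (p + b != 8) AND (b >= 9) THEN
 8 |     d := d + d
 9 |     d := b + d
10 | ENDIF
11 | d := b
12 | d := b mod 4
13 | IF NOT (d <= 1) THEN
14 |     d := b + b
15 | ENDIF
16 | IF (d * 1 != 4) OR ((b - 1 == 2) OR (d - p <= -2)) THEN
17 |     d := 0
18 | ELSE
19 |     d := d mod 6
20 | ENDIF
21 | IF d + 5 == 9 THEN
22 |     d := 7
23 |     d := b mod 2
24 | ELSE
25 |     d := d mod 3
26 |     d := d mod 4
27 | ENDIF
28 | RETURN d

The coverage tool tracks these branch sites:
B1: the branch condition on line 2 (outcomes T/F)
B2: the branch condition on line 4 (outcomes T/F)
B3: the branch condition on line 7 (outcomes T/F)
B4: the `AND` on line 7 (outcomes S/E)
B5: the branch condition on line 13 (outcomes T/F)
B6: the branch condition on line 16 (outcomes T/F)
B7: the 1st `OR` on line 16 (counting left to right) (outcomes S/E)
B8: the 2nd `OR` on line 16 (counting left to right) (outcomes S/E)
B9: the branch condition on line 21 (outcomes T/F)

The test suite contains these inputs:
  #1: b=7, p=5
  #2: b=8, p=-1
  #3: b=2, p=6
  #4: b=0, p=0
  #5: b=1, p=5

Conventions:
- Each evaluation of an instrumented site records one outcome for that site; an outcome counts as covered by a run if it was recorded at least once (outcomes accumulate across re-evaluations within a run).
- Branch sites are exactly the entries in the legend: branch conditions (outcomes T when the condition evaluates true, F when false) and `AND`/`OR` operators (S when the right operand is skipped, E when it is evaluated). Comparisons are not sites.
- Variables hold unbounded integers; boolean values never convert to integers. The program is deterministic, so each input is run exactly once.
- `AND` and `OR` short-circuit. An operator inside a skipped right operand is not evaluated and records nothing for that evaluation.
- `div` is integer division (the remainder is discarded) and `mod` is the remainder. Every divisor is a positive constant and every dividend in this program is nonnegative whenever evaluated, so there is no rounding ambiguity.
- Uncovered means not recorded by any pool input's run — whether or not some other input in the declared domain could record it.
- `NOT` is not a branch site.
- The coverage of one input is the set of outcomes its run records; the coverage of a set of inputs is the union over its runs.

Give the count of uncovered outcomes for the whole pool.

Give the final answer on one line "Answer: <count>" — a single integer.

input #1, b=7, p=5: events B1->T, B2->T, B5->T, B7->S, B6->T, B9->F; outcomes B1=T, B2=T, B5=T, B6=T, B7=S, B9=F
input #2, b=8, p=-1: events B1->T, B2->T, B5->F, B7->S, B6->T, B9->F; outcomes B1=T, B2=T, B5=F, B6=T, B7=S, B9=F
input #3, b=2, p=6: events B1->F, B4->S, B3->F, B5->T, B7->E, B8->E, B6->T, B9->F; outcomes B1=F, B3=F, B4=S, B5=T, B6=T, B7=E, B8=E, B9=F
input #4, b=0, p=0: events B1->T, B2->F, B5->F, B7->S, B6->T, B9->F; outcomes B1=T, B2=F, B5=F, B6=T, B7=S, B9=F
input #5, b=1, p=5: events B1->T, B2->F, B5->F, B7->S, B6->T, B9->F; outcomes B1=T, B2=F, B5=F, B6=T, B7=S, B9=F
union over the pool: B1=T, B1=F, B2=T, B2=F, B3=F, B4=S, B5=T, B5=F, B6=T, B7=S, B7=E, B8=E, B9=F
uncovered (5 of 18): B3=T, B4=E, B6=F, B8=S, B9=T

Answer: 5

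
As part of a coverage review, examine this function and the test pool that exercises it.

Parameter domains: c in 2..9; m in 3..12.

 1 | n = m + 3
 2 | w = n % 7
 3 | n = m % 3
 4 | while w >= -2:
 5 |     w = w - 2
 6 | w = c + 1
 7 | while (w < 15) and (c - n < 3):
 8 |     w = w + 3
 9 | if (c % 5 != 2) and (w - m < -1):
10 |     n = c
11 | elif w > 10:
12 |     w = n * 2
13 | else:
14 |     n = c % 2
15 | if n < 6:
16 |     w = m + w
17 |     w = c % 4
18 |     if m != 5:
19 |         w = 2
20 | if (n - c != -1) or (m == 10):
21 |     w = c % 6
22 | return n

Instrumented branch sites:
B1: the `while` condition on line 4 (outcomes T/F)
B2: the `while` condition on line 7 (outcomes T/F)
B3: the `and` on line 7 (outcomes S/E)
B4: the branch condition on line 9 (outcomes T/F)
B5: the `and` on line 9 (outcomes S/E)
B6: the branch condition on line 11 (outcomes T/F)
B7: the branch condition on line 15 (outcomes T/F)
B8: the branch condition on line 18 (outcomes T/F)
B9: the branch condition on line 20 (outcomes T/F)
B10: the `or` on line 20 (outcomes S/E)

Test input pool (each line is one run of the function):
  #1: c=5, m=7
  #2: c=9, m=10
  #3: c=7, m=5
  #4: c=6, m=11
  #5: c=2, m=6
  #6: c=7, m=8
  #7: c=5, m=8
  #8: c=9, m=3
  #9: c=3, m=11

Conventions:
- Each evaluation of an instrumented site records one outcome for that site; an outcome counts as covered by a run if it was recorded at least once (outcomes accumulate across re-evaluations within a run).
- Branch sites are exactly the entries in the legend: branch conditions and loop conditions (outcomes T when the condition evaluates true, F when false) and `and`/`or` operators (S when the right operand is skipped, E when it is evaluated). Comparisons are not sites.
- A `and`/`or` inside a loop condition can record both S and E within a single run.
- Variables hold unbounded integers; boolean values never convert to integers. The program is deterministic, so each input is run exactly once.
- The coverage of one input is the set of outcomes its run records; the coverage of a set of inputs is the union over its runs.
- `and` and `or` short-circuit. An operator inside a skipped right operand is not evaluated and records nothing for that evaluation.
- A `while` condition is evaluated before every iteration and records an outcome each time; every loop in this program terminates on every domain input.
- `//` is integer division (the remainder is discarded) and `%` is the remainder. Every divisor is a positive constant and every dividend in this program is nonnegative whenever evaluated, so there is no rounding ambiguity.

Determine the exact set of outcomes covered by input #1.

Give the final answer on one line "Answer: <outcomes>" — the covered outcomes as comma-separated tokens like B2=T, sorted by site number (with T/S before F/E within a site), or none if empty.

Tracing the run of input #1 (c=5, m=7):
  B1->T, B1->T, B1->T, B1->F, B3->E, B2->F, B5->E, B4->F, B6->F, B7->T
  B8->T, B10->S, B9->T
deduplicating events, the covered set is: B1=T, B1=F, B2=F, B3=E, B4=F, B5=E, B6=F, B7=T, B8=T, B9=T, B10=S

Answer: B1=T, B1=F, B2=F, B3=E, B4=F, B5=E, B6=F, B7=T, B8=T, B9=T, B10=S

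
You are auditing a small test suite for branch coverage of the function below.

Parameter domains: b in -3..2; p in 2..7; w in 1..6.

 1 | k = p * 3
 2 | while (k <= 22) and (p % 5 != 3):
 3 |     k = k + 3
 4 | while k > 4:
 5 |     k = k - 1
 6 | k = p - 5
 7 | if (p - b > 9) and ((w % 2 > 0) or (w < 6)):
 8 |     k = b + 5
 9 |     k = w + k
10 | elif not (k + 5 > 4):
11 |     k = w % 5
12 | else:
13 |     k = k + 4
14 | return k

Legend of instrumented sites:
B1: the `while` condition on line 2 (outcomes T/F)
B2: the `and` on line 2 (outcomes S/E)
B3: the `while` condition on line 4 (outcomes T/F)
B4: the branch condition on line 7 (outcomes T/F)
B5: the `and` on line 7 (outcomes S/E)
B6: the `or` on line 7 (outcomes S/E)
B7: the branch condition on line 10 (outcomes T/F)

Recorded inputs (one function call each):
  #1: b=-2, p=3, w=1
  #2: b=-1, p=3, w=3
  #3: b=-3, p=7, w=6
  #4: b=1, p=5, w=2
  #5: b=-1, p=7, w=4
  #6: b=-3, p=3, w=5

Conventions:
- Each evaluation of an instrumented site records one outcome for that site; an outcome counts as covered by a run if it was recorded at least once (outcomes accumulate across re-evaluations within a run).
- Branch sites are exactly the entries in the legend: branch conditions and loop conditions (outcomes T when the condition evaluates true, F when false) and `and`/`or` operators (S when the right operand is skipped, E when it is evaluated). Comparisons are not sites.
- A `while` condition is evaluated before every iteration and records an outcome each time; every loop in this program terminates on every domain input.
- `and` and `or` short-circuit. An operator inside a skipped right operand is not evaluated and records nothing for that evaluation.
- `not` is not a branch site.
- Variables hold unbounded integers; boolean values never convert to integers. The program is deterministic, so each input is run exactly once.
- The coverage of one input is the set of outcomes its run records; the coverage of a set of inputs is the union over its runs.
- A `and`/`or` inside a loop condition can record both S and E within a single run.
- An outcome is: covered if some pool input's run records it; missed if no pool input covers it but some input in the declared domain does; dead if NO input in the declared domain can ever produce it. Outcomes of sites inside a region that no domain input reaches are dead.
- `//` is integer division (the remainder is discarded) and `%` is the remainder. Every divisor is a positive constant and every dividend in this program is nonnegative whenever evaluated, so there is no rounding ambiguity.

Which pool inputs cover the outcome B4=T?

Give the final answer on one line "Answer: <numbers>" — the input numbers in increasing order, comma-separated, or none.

input #1 (b=-2, p=3, w=1): does not record B4=T
input #2 (b=-1, p=3, w=3): does not record B4=T
input #3 (b=-3, p=7, w=6): does not record B4=T
input #4 (b=1, p=5, w=2): does not record B4=T
input #5 (b=-1, p=7, w=4): does not record B4=T
input #6 (b=-3, p=3, w=5): does not record B4=T

Answer: none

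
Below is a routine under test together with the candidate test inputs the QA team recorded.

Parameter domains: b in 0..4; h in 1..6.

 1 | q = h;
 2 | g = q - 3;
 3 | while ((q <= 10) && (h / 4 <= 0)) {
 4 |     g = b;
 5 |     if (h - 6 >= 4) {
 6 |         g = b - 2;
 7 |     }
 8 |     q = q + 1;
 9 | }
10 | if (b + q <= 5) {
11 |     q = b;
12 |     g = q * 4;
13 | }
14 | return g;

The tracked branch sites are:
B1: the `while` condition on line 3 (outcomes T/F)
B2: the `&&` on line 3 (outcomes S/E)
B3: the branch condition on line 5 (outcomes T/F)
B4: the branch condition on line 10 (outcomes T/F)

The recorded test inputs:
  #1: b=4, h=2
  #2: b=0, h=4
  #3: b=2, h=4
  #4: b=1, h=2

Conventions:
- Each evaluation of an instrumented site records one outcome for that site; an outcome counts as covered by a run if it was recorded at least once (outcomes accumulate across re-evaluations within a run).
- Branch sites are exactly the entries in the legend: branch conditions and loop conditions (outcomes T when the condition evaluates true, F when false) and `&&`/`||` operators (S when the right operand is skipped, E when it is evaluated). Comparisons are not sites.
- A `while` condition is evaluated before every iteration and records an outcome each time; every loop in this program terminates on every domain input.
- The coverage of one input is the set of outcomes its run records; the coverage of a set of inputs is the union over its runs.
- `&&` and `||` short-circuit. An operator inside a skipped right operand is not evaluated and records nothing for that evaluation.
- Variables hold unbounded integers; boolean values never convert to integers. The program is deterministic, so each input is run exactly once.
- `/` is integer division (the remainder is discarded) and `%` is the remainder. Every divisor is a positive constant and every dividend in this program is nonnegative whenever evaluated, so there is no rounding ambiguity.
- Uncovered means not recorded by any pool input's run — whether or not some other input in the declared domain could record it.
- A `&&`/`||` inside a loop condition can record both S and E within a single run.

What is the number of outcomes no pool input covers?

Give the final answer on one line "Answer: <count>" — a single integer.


#1 (b=4, h=2) -> B2->E, B1->T, B3->F, B2->E, B1->T, B3->F, B2->E, B1->T, B3->F, B2->E, B1->T, B3->F, B2->E, B1->T, ...; covered: B1=T, B1=F, B2=S, B2=E, B3=F, B4=F
#2 (b=0, h=4) -> B2->E, B1->F, B4->T; covered: B1=F, B2=E, B4=T
#3 (b=2, h=4) -> B2->E, B1->F, B4->F; covered: B1=F, B2=E, B4=F
#4 (b=1, h=2) -> B2->E, B1->T, B3->F, B2->E, B1->T, B3->F, B2->E, B1->T, B3->F, B2->E, B1->T, B3->F, B2->E, B1->T, ...; covered: B1=T, B1=F, B2=S, B2=E, B3=F, B4=F
union over the pool: B1=T, B1=F, B2=S, B2=E, B3=F, B4=T, B4=F
uncovered (1 of 8): B3=T
Answer: 1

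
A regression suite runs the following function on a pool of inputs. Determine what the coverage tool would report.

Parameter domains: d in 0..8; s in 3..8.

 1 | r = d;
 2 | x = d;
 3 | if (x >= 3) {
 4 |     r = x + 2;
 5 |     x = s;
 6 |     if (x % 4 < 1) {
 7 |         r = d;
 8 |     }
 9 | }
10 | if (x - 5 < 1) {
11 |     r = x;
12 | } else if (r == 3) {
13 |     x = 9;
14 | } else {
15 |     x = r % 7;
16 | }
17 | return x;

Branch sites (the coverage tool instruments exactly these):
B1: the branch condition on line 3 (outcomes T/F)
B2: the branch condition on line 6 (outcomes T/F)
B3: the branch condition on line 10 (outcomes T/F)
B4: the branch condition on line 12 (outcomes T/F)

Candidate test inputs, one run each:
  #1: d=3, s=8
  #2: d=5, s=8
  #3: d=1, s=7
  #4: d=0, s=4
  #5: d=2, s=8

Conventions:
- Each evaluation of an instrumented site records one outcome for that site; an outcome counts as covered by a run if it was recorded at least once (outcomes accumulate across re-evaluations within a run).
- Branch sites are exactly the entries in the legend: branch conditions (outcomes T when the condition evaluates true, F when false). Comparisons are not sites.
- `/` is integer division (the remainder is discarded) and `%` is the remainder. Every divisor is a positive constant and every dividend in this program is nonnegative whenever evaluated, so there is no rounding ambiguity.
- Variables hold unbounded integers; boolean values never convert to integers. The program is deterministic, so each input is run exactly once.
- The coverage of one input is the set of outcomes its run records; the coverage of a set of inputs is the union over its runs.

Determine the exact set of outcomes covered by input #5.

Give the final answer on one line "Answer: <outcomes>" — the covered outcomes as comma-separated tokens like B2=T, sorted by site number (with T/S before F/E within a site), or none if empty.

Event log for input #5 (d=2, s=8):
  B1->F, B3->T
distinct outcomes covered: B1=F, B3=T

Answer: B1=F, B3=T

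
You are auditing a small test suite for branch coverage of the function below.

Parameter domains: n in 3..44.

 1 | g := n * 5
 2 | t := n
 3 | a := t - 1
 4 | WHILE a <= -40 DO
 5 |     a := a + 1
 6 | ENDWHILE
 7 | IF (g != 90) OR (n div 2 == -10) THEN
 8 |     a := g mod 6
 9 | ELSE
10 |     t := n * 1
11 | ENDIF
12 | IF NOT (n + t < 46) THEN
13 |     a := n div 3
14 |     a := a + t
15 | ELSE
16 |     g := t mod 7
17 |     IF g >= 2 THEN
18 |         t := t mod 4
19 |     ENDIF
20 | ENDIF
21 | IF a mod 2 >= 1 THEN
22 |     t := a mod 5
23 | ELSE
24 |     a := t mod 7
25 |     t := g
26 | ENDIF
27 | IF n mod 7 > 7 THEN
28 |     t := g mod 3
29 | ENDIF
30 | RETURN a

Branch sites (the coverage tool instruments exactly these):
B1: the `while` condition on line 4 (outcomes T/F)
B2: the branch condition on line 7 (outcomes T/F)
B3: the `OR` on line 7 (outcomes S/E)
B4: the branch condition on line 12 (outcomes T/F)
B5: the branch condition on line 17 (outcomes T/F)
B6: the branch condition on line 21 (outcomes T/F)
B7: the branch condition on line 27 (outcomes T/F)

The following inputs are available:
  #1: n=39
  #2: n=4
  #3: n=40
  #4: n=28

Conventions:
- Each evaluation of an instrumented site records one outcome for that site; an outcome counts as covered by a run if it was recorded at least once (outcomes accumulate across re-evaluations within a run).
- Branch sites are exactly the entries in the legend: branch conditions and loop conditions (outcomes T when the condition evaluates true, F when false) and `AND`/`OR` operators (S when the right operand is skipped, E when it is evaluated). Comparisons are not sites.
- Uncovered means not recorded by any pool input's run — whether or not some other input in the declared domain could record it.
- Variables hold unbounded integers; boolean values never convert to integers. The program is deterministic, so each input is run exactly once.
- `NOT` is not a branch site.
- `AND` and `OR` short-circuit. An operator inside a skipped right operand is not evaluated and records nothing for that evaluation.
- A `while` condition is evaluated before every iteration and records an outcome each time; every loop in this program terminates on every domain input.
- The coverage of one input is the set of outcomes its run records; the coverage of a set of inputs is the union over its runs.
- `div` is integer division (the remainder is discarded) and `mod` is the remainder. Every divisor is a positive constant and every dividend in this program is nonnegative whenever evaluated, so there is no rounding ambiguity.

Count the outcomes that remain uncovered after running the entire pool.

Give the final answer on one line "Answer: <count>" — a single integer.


test 1 (n=39) fires B1->F, B3->S, B2->T, B4->T, B6->F, B7->F; hits B1=F, B2=T, B3=S, B4=T, B6=F, B7=F
test 2 (n=4) fires B1->F, B3->S, B2->T, B4->F, B5->T, B6->F, B7->F; hits B1=F, B2=T, B3=S, B4=F, B5=T, B6=F, B7=F
test 3 (n=40) fires B1->F, B3->S, B2->T, B4->T, B6->T, B7->F; hits B1=F, B2=T, B3=S, B4=T, B6=T, B7=F
test 4 (n=28) fires B1->F, B3->S, B2->T, B4->T, B6->T, B7->F; hits B1=F, B2=T, B3=S, B4=T, B6=T, B7=F
union over the pool: B1=F, B2=T, B3=S, B4=T, B4=F, B5=T, B6=T, B6=F, B7=F
uncovered (5 of 14): B1=T, B2=F, B3=E, B5=F, B7=T
Answer: 5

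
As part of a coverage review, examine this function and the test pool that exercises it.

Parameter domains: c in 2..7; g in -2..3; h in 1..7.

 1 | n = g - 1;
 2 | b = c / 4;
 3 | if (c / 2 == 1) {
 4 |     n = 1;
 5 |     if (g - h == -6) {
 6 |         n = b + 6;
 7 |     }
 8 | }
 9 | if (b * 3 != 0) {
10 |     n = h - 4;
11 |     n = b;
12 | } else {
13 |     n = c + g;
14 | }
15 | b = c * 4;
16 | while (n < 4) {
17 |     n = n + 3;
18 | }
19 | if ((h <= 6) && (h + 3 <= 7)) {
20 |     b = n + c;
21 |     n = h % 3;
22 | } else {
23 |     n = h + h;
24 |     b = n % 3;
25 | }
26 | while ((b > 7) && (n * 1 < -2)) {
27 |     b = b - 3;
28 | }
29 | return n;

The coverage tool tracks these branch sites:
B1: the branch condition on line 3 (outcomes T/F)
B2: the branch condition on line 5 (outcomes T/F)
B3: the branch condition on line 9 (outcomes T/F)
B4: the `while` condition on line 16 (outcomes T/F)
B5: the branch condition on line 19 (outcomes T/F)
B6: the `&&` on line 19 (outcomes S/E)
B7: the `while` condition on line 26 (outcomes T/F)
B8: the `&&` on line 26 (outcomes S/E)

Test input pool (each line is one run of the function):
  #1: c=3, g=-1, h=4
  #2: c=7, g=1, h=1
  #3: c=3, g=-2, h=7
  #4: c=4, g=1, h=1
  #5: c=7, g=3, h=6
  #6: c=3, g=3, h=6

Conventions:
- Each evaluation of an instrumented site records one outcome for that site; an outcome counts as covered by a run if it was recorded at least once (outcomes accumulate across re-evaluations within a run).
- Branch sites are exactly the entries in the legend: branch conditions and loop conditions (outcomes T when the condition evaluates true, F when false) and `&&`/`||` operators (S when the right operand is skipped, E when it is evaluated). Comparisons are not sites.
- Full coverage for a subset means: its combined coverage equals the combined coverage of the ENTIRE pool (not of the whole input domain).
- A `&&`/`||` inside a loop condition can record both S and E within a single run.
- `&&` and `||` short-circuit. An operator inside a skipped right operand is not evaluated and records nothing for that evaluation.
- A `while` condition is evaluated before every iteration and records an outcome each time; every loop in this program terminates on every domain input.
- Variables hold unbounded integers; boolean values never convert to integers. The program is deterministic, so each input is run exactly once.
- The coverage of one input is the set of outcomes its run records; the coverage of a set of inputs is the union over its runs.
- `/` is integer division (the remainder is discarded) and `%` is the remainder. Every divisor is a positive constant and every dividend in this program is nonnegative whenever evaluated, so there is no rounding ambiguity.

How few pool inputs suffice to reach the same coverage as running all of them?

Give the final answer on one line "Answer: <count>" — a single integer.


input #1, c=3, g=-1, h=4: events B1->T, B2->F, B3->F, B4->T, B4->F, B6->E, B5->T, B8->E, B7->F; outcomes B1=T, B2=F, B3=F, B4=T, B4=F, B5=T, B6=E, B7=F, B8=E
input #2, c=7, g=1, h=1: events B1->F, B3->T, B4->T, B4->F, B6->E, B5->T, B8->E, B7->F; outcomes B1=F, B3=T, B4=T, B4=F, B5=T, B6=E, B7=F, B8=E
input #3, c=3, g=-2, h=7: events B1->T, B2->F, B3->F, B4->T, B4->F, B6->S, B5->F, B8->S, B7->F; outcomes B1=T, B2=F, B3=F, B4=T, B4=F, B5=F, B6=S, B7=F, B8=S
input #4, c=4, g=1, h=1: events B1->F, B3->T, B4->T, B4->F, B6->E, B5->T, B8->E, B7->F; outcomes B1=F, B3=T, B4=T, B4=F, B5=T, B6=E, B7=F, B8=E
input #5, c=7, g=3, h=6: events B1->F, B3->T, B4->T, B4->F, B6->E, B5->F, B8->S, B7->F; outcomes B1=F, B3=T, B4=T, B4=F, B5=F, B6=E, B7=F, B8=S
input #6, c=3, g=3, h=6: events B1->T, B2->F, B3->F, B4->F, B6->E, B5->F, B8->S, B7->F; outcomes B1=T, B2=F, B3=F, B4=F, B5=F, B6=E, B7=F, B8=S
pool-wide coverage (14 outcomes): B1=T, B1=F, B2=F, B3=T, B3=F, B4=T, B4=F, B5=T, B5=F, B6=S, B6=E, B7=F, B8=S, B8=E
checked all size-1 subsets: none covers 14 outcomes (max 9/14)
inputs {2, 3} (size 2) cover everything; no size-2 subset with a lexicographically smaller index list covers all 14
Answer: 2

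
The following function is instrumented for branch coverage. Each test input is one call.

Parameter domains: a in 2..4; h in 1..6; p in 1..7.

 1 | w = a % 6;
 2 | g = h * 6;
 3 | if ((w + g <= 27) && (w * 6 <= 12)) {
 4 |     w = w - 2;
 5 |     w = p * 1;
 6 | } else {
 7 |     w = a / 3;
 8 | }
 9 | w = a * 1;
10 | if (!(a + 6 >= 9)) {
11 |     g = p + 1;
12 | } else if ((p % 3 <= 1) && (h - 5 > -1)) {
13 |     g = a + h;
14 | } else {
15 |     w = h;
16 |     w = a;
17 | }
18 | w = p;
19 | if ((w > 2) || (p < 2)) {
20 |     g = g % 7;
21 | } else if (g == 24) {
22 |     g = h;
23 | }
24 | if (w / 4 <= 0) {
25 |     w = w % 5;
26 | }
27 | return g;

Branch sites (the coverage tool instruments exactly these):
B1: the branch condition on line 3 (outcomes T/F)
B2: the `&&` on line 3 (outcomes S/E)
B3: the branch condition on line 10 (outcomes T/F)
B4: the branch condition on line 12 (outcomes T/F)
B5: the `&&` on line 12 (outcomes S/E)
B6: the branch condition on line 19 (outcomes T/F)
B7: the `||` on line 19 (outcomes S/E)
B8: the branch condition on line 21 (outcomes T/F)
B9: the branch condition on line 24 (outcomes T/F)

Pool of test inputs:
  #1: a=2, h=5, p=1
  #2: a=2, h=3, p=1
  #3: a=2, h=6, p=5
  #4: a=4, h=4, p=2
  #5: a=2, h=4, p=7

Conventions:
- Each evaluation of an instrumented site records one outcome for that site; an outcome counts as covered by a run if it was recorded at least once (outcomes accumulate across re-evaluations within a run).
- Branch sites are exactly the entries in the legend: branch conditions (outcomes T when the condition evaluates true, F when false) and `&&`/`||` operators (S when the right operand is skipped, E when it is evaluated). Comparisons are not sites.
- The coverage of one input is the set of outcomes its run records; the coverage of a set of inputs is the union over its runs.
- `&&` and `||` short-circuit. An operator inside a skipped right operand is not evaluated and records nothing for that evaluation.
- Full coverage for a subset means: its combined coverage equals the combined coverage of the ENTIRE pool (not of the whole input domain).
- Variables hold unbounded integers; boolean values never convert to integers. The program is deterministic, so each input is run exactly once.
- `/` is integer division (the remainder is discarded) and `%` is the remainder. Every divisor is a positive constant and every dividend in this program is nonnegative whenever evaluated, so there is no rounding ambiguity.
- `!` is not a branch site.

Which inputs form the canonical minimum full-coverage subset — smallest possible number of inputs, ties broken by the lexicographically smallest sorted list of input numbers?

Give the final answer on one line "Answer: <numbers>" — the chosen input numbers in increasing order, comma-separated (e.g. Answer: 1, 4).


test 1 (a=2, h=5, p=1) hits B1=F, B2=S, B3=T, B6=T, B7=E, B9=T
test 2 (a=2, h=3, p=1) hits B1=T, B2=E, B3=T, B6=T, B7=E, B9=T
test 3 (a=2, h=6, p=5) hits B1=F, B2=S, B3=T, B6=T, B7=S, B9=F
test 4 (a=4, h=4, p=2) hits B1=F, B2=S, B3=F, B4=F, B5=S, B6=F, B7=E, B8=T, B9=T
test 5 (a=2, h=4, p=7) hits B1=T, B2=E, B3=T, B6=T, B7=S, B9=F
union over all inputs: B1=T, B1=F, B2=S, B2=E, B3=T, B3=F, B4=F, B5=S, B6=T, B6=F, B7=S, B7=E, B8=T, B9=T, B9=F (15 outcomes)
every size-1 subset falls short of the 15 outcomes (best: 9/15)
size 2: inputs {4, 5} cover all 15 outcomes, and no lexicographically smaller subset of this size does
Answer: 4, 5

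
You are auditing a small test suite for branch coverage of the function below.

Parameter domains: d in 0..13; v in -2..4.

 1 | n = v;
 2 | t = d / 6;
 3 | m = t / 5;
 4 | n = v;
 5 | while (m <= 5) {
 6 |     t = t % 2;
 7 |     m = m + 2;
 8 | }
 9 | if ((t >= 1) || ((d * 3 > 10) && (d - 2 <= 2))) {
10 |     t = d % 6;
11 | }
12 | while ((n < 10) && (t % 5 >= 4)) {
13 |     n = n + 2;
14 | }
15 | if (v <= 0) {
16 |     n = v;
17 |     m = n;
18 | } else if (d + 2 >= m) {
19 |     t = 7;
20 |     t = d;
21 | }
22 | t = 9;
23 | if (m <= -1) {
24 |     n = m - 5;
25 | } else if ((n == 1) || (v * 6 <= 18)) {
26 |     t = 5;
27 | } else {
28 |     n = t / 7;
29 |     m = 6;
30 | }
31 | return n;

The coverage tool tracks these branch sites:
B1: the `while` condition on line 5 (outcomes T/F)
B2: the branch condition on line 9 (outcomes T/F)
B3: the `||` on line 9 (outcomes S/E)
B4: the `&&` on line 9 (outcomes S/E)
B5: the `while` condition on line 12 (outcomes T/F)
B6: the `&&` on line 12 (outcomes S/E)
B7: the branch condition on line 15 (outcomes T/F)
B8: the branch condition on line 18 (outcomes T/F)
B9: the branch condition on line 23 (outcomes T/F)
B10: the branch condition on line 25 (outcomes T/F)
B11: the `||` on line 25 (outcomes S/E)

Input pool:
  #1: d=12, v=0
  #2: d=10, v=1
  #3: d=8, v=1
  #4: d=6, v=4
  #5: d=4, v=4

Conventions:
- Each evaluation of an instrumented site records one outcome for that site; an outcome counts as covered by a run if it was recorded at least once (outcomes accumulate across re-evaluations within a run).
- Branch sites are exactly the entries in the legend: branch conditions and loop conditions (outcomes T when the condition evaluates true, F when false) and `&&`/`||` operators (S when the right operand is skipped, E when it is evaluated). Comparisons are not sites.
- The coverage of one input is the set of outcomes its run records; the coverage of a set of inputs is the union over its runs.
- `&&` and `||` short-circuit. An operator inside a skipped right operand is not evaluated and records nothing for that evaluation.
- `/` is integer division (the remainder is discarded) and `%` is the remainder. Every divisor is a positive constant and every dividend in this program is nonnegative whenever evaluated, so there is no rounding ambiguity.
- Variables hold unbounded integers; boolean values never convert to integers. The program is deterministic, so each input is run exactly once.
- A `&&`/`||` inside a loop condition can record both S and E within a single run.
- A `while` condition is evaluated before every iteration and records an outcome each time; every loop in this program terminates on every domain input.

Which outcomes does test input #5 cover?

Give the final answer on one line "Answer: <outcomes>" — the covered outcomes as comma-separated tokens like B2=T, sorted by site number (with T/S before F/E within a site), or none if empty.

Event log for input #5 (d=4, v=4):
  B1->T, B1->T, B1->T, B1->F, B3->E, B4->E, B2->T, B6->E, B5->T, B6->E
  B5->T, B6->E, B5->T, B6->S, B5->F, B7->F, B8->T, B9->F, B11->E, B10->F
collecting distinct outcomes: B1=T, B1=F, B2=T, B3=E, B4=E, B5=T, B5=F, B6=S, B6=E, B7=F, B8=T, B9=F, B10=F, B11=E

Answer: B1=T, B1=F, B2=T, B3=E, B4=E, B5=T, B5=F, B6=S, B6=E, B7=F, B8=T, B9=F, B10=F, B11=E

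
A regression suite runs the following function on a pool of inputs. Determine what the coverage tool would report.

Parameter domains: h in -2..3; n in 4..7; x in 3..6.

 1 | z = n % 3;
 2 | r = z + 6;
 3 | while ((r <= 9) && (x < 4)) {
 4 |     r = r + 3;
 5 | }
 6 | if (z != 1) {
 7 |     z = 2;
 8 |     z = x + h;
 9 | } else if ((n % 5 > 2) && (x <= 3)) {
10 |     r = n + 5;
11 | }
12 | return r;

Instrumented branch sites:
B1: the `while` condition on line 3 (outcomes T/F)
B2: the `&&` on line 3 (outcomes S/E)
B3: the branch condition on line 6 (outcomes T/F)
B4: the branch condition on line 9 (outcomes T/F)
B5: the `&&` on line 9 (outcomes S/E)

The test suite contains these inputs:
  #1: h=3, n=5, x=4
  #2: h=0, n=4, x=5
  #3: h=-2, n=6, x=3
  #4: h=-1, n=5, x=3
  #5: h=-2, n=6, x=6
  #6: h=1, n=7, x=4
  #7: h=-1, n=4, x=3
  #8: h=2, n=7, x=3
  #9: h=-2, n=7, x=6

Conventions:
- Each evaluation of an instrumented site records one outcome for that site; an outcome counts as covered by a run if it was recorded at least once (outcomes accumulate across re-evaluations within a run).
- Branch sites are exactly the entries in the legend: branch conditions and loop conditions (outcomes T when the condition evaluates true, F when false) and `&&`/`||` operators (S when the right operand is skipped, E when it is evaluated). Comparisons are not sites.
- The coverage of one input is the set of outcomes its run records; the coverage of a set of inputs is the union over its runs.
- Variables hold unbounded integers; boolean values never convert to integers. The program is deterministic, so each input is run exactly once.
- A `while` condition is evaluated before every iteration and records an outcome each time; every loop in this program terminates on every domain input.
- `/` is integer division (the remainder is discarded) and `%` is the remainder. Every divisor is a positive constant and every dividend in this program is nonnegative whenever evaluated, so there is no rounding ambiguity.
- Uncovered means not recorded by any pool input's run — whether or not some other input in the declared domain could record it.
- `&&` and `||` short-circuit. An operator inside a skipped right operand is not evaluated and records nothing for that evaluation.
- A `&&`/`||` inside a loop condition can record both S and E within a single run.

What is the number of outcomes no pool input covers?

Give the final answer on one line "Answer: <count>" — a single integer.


test 1 (h=3, n=5, x=4) fires B2->E, B1->F, B3->T; hits B1=F, B2=E, B3=T
test 2 (h=0, n=4, x=5) fires B2->E, B1->F, B3->F, B5->E, B4->F; hits B1=F, B2=E, B3=F, B4=F, B5=E
test 3 (h=-2, n=6, x=3) fires B2->E, B1->T, B2->E, B1->T, B2->S, B1->F, B3->T; hits B1=T, B1=F, B2=S, B2=E, B3=T
test 4 (h=-1, n=5, x=3) fires B2->E, B1->T, B2->S, B1->F, B3->T; hits B1=T, B1=F, B2=S, B2=E, B3=T
test 5 (h=-2, n=6, x=6) fires B2->E, B1->F, B3->T; hits B1=F, B2=E, B3=T
test 6 (h=1, n=7, x=4) fires B2->E, B1->F, B3->F, B5->S, B4->F; hits B1=F, B2=E, B3=F, B4=F, B5=S
test 7 (h=-1, n=4, x=3) fires B2->E, B1->T, B2->S, B1->F, B3->F, B5->E, B4->T; hits B1=T, B1=F, B2=S, B2=E, B3=F, B4=T, B5=E
test 8 (h=2, n=7, x=3) fires B2->E, B1->T, B2->S, B1->F, B3->F, B5->S, B4->F; hits B1=T, B1=F, B2=S, B2=E, B3=F, B4=F, B5=S
test 9 (h=-2, n=7, x=6) fires B2->E, B1->F, B3->F, B5->S, B4->F; hits B1=F, B2=E, B3=F, B4=F, B5=S
union over the pool: B1=T, B1=F, B2=S, B2=E, B3=T, B3=F, B4=T, B4=F, B5=S, B5=E
uncovered (0 of 10): none
Answer: 0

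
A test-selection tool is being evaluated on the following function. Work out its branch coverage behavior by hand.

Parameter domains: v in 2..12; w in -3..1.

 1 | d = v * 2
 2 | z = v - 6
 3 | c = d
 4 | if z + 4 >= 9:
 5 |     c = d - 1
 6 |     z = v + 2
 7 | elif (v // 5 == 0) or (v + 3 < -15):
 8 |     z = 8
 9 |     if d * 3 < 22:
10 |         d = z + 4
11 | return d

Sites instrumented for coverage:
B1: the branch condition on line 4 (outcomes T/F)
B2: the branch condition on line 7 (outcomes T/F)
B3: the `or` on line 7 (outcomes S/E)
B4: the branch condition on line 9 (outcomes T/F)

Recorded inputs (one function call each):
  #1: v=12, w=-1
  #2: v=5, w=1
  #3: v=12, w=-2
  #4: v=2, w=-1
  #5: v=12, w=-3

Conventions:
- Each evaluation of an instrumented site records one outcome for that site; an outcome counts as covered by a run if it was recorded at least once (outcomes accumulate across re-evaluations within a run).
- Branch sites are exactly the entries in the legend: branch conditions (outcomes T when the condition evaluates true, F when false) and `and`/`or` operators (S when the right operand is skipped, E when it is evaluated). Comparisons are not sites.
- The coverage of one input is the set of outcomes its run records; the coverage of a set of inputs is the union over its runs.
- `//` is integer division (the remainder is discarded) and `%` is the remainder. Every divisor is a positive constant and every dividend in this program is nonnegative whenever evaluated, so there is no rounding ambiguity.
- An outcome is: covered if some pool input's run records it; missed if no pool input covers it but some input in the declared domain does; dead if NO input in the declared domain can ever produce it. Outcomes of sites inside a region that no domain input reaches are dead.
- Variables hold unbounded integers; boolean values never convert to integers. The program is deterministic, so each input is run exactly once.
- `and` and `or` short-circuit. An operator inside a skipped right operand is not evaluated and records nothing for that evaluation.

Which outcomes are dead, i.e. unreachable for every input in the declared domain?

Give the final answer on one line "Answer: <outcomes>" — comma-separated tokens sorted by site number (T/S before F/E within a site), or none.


running all 55 domain inputs and tallying outcomes:
  reachable outcomes have witnesses, e.g. B1=T (e.g. v=11, w=-3), B1=F (e.g. v=2, w=-3), B2=T (e.g. v=2, w=-3), B2=F (e.g. v=5, w=-3)
Answer: none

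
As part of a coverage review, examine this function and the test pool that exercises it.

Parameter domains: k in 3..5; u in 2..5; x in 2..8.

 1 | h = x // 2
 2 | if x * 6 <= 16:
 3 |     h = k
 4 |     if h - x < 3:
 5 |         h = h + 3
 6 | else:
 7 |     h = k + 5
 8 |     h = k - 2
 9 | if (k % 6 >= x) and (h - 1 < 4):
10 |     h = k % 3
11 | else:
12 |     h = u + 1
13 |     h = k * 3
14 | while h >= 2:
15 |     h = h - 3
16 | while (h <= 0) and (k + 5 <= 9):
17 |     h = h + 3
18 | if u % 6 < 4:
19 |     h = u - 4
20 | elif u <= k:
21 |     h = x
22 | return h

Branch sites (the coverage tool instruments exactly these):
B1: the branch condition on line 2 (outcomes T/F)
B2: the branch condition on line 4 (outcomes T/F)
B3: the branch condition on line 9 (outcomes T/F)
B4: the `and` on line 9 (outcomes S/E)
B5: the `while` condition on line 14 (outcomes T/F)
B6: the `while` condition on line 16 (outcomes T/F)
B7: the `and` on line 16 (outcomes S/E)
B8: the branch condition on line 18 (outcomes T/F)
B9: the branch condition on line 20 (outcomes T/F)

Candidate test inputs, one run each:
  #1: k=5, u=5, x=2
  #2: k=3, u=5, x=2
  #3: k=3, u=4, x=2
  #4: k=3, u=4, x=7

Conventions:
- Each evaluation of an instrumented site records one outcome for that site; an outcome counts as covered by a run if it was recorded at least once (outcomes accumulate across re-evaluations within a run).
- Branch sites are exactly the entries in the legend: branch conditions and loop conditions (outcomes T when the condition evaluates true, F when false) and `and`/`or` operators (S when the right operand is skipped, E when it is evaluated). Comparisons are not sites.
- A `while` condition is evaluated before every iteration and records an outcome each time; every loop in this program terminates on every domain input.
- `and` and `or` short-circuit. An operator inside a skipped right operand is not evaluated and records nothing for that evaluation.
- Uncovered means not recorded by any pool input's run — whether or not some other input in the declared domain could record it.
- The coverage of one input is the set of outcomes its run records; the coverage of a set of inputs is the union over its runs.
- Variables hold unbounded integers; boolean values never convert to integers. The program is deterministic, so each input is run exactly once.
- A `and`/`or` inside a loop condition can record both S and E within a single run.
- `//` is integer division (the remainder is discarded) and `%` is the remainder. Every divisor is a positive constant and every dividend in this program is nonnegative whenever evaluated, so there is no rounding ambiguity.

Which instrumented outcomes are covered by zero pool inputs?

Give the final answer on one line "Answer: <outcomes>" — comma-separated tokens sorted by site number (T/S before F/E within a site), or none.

input #1, k=5, u=5, x=2: events B1->T, B2->F, B4->E, B3->F, B5->T, B5->T, B5->T, B5->T, B5->T, B5->F, B7->E, B6->F, B8->F, B9->T; outcomes B1=T, B2=F, B3=F, B4=E, B5=T, B5=F, B6=F, B7=E, B8=F, B9=T
input #2, k=3, u=5, x=2: events B1->T, B2->T, B4->E, B3->F, B5->T, B5->T, B5->T, B5->F, B7->E, B6->T, B7->S, B6->F, B8->F, B9->F; outcomes B1=T, B2=T, B3=F, B4=E, B5=T, B5=F, B6=T, B6=F, B7=S, B7=E, B8=F, B9=F
input #3, k=3, u=4, x=2: events B1->T, B2->T, B4->E, B3->F, B5->T, B5->T, B5->T, B5->F, B7->E, B6->T, B7->S, B6->F, B8->F, B9->F; outcomes B1=T, B2=T, B3=F, B4=E, B5=T, B5=F, B6=T, B6=F, B7=S, B7=E, B8=F, B9=F
input #4, k=3, u=4, x=7: events B1->F, B4->S, B3->F, B5->T, B5->T, B5->T, B5->F, B7->E, B6->T, B7->S, B6->F, B8->F, B9->F; outcomes B1=F, B3=F, B4=S, B5=T, B5=F, B6=T, B6=F, B7=S, B7=E, B8=F, B9=F
union over the pool: B1=T, B1=F, B2=T, B2=F, B3=F, B4=S, B4=E, B5=T, B5=F, B6=T, B6=F, B7=S, B7=E, B8=F, B9=T, B9=F
uncovered (2 of 18): B3=T, B8=T

Answer: B3=T, B8=T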